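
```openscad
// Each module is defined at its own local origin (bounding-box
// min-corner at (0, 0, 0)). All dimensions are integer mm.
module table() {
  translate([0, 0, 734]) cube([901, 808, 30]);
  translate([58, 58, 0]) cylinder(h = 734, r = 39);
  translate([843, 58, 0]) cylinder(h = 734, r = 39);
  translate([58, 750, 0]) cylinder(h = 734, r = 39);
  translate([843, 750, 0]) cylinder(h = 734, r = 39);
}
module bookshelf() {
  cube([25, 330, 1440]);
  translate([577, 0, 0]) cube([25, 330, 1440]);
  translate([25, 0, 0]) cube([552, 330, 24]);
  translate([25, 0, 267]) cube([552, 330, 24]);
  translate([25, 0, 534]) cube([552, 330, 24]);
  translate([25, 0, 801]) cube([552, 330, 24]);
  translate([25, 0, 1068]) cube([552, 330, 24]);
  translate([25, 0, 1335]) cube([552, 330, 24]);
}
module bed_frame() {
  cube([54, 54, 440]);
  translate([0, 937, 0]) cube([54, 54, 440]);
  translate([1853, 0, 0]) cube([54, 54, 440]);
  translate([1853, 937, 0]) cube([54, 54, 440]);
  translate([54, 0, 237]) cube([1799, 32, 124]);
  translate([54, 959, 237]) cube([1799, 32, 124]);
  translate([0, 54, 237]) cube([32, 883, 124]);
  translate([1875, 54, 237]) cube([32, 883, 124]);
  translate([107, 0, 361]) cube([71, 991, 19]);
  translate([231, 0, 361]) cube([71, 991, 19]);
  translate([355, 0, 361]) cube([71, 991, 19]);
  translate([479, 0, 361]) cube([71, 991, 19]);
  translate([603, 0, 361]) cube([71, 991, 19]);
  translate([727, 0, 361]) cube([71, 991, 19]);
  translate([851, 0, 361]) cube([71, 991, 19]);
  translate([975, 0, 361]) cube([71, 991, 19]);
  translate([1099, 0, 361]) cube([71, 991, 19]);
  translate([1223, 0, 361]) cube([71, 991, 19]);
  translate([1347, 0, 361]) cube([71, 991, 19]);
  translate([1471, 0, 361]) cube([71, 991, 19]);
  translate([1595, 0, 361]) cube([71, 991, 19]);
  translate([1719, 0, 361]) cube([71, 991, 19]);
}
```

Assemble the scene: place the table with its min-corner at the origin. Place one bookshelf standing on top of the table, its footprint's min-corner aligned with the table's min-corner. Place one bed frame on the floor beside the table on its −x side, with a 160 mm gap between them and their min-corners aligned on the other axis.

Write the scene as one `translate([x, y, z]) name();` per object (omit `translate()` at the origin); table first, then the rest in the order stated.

table();
translate([0, 0, 764]) bookshelf();
translate([-2067, 0, 0]) bed_frame();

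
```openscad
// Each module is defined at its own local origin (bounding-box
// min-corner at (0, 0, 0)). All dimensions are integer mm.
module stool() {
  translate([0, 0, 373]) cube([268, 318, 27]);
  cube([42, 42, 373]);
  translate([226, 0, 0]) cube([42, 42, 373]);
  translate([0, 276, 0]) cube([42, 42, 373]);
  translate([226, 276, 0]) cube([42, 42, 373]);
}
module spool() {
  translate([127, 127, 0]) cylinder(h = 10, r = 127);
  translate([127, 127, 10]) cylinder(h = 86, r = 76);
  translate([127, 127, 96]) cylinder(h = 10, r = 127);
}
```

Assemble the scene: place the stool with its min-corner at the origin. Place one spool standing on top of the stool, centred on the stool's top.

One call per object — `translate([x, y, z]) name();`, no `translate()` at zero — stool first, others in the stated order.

stool();
translate([7, 32, 400]) spool();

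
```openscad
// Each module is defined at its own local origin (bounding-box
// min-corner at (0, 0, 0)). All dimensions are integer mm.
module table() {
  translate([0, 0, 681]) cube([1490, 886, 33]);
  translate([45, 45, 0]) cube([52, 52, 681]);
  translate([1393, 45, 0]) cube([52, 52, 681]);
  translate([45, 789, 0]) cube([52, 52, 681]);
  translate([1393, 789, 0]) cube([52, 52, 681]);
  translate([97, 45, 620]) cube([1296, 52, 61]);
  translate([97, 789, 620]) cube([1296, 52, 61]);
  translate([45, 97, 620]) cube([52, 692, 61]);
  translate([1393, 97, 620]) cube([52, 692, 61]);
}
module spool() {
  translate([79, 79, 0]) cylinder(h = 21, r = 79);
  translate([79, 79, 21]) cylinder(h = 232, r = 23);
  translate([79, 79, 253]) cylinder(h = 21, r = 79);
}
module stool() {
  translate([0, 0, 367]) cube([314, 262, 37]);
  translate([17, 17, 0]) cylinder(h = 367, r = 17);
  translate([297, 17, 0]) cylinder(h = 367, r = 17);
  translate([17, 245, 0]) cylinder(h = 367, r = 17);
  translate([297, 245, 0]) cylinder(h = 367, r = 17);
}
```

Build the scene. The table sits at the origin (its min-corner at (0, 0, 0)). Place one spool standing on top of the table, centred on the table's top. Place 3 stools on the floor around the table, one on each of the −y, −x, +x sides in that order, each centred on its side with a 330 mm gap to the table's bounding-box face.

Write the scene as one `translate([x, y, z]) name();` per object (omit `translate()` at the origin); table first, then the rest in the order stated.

table();
translate([666, 364, 714]) spool();
translate([588, -592, 0]) stool();
translate([-644, 312, 0]) stool();
translate([1820, 312, 0]) stool();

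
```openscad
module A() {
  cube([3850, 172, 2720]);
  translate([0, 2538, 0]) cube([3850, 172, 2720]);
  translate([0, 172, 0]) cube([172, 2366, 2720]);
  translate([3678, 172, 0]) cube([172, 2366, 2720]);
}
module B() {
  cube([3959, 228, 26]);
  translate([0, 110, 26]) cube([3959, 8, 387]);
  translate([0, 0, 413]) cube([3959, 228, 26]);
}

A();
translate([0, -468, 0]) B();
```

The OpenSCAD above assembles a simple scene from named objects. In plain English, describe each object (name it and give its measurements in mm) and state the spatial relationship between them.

A is a box-shaped house frame (walls only): outside footprint 3850×2710 mm, wall height 2720 mm, wall thickness 172 mm. The two y-facing walls run the full x-width; the two x-facing walls fit between the inner faces of the y-facing walls.

B is an I-beam lying along x, 3959 mm long. Overall section height 439 mm. Two flanges 228 mm wide (y) and 26 mm thick, one on the floor and one at the top; a web 8 mm thick runs between them, centred on the flange width.

The I-beam is on the floor beside the house frame on its −y side.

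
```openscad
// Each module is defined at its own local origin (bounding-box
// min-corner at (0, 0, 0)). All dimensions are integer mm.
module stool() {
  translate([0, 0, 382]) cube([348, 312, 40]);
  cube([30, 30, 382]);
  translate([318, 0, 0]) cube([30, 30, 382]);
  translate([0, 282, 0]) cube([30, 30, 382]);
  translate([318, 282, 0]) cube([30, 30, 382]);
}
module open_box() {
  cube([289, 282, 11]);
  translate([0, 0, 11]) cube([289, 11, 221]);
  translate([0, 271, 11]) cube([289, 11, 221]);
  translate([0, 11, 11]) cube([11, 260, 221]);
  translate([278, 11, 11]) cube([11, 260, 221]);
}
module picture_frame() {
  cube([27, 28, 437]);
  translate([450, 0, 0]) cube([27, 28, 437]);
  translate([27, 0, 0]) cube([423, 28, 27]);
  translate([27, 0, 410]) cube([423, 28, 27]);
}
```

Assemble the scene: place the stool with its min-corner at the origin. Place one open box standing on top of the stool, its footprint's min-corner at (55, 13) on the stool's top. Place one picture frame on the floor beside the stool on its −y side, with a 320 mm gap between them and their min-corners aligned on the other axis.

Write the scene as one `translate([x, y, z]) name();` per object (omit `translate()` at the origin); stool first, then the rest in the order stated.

stool();
translate([55, 13, 422]) open_box();
translate([0, -348, 0]) picture_frame();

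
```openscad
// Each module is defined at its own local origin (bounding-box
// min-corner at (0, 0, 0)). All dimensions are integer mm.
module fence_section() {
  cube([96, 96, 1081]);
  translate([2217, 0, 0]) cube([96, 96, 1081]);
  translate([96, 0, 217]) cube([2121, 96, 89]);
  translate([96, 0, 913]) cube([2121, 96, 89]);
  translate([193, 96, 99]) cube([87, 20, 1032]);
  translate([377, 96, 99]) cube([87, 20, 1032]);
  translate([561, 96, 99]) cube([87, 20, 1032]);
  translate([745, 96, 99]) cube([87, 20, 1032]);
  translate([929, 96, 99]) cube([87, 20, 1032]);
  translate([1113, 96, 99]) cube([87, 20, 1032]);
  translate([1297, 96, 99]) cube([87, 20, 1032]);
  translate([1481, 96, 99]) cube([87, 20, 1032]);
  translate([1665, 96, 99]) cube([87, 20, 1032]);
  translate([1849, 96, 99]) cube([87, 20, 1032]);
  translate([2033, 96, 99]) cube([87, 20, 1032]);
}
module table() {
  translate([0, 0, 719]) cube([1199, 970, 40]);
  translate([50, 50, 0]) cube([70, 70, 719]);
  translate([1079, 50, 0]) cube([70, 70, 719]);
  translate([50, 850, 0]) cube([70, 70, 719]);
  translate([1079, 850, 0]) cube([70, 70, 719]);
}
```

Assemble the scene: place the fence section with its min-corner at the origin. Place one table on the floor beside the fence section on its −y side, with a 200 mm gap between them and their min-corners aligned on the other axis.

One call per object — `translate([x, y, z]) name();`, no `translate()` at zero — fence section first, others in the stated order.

fence_section();
translate([0, -1170, 0]) table();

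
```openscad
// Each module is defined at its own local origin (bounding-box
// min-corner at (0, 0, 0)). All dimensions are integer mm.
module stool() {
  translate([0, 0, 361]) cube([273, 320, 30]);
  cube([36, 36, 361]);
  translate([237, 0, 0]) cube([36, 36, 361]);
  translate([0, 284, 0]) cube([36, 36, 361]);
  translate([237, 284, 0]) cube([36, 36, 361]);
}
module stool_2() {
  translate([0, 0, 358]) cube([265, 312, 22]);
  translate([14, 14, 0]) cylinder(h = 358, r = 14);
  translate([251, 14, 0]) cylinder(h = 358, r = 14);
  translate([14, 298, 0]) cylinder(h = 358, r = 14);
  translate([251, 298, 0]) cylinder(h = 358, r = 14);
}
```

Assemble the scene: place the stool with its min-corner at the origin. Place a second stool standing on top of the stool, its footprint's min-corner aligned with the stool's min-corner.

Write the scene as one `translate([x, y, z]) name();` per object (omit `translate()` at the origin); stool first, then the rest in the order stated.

stool();
translate([0, 0, 391]) stool_2();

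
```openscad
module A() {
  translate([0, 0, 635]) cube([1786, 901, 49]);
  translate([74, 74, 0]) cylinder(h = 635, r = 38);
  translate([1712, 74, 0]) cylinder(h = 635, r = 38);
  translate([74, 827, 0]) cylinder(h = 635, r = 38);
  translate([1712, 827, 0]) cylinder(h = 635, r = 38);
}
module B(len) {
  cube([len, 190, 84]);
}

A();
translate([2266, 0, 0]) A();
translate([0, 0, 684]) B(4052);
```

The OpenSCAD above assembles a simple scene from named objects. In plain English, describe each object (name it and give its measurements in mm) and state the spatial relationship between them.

A is a table: top 1786 mm (x) × 901 mm (y), 49 mm thick, upper face at z = 684 mm, on four round legs of 76 mm diameter, each leg's bounding box inset 36 mm from the nearest pair of top edges, running from z = 0 to the bottom of the top.

B is a rectangular beam 4052 mm long (x), 190 mm deep (y), 84 mm thick (z).

The beam spans the tops of two tables placed 480 mm apart, resting at z = 684 mm.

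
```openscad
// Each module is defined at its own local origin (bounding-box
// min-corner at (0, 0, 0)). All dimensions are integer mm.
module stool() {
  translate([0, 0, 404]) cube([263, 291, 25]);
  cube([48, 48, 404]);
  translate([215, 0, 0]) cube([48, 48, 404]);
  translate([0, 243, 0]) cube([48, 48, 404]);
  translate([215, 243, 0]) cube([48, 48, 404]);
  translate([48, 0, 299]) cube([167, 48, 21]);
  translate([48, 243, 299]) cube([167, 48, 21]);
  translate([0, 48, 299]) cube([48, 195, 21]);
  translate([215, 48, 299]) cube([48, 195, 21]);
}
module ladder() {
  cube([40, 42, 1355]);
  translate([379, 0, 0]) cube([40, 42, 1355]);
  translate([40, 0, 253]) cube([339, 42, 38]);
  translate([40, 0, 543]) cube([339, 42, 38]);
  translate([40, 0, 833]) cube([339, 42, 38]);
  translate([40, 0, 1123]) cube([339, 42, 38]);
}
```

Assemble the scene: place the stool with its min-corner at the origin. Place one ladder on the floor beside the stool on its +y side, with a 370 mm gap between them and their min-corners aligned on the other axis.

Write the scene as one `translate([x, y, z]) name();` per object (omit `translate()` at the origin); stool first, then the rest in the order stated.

stool();
translate([0, 661, 0]) ladder();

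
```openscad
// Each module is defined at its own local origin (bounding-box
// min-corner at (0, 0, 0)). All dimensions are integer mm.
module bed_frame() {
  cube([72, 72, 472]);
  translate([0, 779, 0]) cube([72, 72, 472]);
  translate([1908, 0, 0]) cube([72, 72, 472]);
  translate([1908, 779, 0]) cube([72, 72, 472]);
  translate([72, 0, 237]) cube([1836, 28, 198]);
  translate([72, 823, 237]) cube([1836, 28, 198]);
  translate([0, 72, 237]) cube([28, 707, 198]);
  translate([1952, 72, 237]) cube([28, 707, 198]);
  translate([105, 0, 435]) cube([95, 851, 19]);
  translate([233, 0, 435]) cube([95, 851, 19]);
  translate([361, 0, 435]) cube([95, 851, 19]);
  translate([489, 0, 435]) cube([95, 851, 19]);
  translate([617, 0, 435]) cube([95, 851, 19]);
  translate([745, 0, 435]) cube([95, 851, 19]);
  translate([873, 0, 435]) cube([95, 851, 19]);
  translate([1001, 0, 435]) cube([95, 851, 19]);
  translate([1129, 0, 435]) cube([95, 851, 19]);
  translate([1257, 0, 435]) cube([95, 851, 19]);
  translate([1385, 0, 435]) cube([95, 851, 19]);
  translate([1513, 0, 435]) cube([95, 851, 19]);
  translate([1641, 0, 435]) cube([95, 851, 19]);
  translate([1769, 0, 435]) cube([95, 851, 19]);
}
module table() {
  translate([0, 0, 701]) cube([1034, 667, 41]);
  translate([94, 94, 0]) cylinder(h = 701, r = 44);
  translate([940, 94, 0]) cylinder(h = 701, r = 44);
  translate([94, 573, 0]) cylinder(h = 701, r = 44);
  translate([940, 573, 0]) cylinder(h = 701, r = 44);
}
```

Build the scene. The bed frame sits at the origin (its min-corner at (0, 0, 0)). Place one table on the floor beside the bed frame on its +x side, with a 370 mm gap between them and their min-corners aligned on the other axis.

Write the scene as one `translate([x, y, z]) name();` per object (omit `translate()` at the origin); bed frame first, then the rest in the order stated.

bed_frame();
translate([2350, 0, 0]) table();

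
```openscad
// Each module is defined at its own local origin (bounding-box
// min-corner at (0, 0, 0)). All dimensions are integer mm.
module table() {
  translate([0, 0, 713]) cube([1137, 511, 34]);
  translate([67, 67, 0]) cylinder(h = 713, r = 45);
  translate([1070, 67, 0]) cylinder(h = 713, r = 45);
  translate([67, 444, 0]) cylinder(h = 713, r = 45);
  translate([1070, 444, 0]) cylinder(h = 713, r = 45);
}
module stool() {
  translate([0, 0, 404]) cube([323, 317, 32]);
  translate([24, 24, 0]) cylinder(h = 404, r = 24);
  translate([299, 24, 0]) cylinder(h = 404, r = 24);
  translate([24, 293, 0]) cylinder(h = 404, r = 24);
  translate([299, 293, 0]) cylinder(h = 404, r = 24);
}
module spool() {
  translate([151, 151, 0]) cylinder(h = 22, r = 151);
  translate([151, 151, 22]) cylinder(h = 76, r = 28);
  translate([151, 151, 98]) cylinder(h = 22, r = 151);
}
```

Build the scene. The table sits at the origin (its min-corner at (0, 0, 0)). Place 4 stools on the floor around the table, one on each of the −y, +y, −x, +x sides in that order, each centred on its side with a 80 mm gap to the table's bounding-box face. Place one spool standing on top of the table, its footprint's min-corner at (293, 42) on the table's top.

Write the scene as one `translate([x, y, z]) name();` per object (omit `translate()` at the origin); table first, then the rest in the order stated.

table();
translate([407, -397, 0]) stool();
translate([407, 591, 0]) stool();
translate([-403, 97, 0]) stool();
translate([1217, 97, 0]) stool();
translate([293, 42, 747]) spool();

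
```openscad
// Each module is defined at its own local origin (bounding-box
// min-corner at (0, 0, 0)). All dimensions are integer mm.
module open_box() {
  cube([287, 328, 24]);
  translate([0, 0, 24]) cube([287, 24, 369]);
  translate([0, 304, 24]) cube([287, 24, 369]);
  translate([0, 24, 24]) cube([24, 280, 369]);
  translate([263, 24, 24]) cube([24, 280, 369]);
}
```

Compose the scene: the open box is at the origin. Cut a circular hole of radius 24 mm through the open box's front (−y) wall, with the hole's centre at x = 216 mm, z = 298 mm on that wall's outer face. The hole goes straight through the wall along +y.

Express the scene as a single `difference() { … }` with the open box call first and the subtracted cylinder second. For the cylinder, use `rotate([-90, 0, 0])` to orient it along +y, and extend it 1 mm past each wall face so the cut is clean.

difference() {
  open_box();
  translate([216, -1, 298]) rotate([-90, 0, 0]) cylinder(h = 26, r = 24);
}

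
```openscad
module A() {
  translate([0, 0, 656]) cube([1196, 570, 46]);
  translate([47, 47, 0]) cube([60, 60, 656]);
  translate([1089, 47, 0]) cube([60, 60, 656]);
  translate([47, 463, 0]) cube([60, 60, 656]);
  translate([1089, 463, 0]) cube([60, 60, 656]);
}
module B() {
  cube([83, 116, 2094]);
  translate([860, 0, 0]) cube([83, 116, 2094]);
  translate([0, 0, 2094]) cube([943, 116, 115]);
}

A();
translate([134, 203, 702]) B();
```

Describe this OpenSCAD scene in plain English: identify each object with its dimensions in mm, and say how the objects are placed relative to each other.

A is a table: top 1196 mm (x) × 570 mm (y), 46 mm thick, upper face at z = 702 mm, on four 60×60 mm square legs, each inset 47 mm from the nearest pair of top edges, running from z = 0 to the bottom of the top.

B is a door frame. The clear opening is 777 mm wide and 2094 mm high. Two 83 mm wide jambs, 116 mm deep, stand either side of the opening from the floor to the top of the opening. A 115 mm thick head sits across the top of both jambs, spanning the full outside width of the frame.

The door frame is on top of the table.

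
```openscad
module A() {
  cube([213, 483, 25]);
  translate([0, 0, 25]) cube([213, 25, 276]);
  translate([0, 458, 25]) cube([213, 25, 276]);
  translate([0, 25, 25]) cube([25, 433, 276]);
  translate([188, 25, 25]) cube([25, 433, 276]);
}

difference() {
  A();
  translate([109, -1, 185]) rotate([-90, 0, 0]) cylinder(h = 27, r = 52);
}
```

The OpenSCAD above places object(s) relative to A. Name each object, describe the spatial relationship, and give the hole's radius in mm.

A is an open box. The open box has a circular hole through its front wall. The hole's radius is 52 mm.

The subtracted cylinder has r = 52 mm.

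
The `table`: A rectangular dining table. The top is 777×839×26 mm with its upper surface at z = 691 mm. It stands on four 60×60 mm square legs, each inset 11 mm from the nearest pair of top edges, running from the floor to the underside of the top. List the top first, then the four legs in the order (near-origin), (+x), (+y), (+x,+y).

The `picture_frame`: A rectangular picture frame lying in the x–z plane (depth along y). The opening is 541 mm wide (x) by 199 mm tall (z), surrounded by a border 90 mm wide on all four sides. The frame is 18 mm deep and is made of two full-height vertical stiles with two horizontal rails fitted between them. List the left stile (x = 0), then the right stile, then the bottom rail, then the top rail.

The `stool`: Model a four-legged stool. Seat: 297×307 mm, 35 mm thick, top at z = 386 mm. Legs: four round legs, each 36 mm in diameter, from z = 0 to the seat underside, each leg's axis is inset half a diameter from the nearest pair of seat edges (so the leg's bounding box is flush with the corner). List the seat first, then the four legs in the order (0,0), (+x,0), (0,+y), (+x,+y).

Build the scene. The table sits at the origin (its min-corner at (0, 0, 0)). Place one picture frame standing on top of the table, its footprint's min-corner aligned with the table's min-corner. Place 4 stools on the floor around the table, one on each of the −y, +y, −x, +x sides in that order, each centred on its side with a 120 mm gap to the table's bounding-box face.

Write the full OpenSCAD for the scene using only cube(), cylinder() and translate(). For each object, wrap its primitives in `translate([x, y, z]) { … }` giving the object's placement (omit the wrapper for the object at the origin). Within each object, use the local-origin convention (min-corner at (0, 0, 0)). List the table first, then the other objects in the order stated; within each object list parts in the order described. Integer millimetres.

translate([0, 0, 665]) cube([777, 839, 26]);
translate([11, 11, 0]) cube([60, 60, 665]);
translate([706, 11, 0]) cube([60, 60, 665]);
translate([11, 768, 0]) cube([60, 60, 665]);
translate([706, 768, 0]) cube([60, 60, 665]);
translate([0, 0, 691]) {
  cube([90, 18, 379]);
  translate([631, 0, 0]) cube([90, 18, 379]);
  translate([90, 0, 0]) cube([541, 18, 90]);
  translate([90, 0, 289]) cube([541, 18, 90]);
}
translate([240, -427, 0]) {
  translate([0, 0, 351]) cube([297, 307, 35]);
  translate([18, 18, 0]) cylinder(h = 351, r = 18);
  translate([279, 18, 0]) cylinder(h = 351, r = 18);
  translate([18, 289, 0]) cylinder(h = 351, r = 18);
  translate([279, 289, 0]) cylinder(h = 351, r = 18);
}
translate([240, 959, 0]) {
  translate([0, 0, 351]) cube([297, 307, 35]);
  translate([18, 18, 0]) cylinder(h = 351, r = 18);
  translate([279, 18, 0]) cylinder(h = 351, r = 18);
  translate([18, 289, 0]) cylinder(h = 351, r = 18);
  translate([279, 289, 0]) cylinder(h = 351, r = 18);
}
translate([-417, 266, 0]) {
  translate([0, 0, 351]) cube([297, 307, 35]);
  translate([18, 18, 0]) cylinder(h = 351, r = 18);
  translate([279, 18, 0]) cylinder(h = 351, r = 18);
  translate([18, 289, 0]) cylinder(h = 351, r = 18);
  translate([279, 289, 0]) cylinder(h = 351, r = 18);
}
translate([897, 266, 0]) {
  translate([0, 0, 351]) cube([297, 307, 35]);
  translate([18, 18, 0]) cylinder(h = 351, r = 18);
  translate([279, 18, 0]) cylinder(h = 351, r = 18);
  translate([18, 289, 0]) cylinder(h = 351, r = 18);
  translate([279, 289, 0]) cylinder(h = 351, r = 18);
}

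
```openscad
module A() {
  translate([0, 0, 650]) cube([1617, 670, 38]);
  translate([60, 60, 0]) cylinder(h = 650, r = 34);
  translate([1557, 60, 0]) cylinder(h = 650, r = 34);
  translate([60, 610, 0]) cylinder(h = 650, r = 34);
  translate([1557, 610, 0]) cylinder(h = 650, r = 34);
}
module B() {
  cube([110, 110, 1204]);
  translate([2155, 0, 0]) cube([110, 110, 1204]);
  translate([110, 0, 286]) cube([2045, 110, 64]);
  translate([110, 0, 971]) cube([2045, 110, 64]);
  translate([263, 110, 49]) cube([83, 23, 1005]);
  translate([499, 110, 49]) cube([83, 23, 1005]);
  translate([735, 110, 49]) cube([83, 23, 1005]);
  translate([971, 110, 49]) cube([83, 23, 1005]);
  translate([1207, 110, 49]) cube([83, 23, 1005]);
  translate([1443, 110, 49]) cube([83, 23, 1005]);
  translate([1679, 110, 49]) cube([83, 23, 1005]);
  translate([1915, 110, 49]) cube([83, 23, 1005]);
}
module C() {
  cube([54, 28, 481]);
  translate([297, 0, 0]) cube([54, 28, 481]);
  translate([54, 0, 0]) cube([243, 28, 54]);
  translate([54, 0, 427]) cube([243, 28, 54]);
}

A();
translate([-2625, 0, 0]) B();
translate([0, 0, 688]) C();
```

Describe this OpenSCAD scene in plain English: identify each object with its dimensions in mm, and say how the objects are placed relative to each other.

A is a table with a 1617×670 mm rectangular top, 38 mm thick, top surface at z = 688 mm, supported by four round legs of 68 mm diameter, each leg's bounding box inset 26 mm from the nearest pair of top edges, running from the floor.

B is a fence section. Two 110×110 mm posts, 1204 mm tall, stand on the floor with a clear span of 2045 mm between their inner faces. Two horizontal rails of 110×64 mm section span the gap between the posts with their undersides at z = 286 mm and z = 971 mm, flush with the posts' −y face. 8 pickets, each 83 mm wide, 23 mm thick and 1005 mm tall, are fixed to the +y face of the rails with their bottoms at z = 49 mm, evenly spaced across the span with equal gaps (rounded down to the nearest mm) at the −x end and between each pair — any rounding remainder accumulates at the +x end.

C is a picture frame with a 243×373 mm rectangular opening (x by z) and a uniform 54 mm border on every side. Frame depth is 28 mm along y. It is built from two vertical stiles running the full outside height and two horizontal rails spanning the gap between the stiles.

The fence section is on the floor beside the table on its −x side. The picture frame is on top of the table.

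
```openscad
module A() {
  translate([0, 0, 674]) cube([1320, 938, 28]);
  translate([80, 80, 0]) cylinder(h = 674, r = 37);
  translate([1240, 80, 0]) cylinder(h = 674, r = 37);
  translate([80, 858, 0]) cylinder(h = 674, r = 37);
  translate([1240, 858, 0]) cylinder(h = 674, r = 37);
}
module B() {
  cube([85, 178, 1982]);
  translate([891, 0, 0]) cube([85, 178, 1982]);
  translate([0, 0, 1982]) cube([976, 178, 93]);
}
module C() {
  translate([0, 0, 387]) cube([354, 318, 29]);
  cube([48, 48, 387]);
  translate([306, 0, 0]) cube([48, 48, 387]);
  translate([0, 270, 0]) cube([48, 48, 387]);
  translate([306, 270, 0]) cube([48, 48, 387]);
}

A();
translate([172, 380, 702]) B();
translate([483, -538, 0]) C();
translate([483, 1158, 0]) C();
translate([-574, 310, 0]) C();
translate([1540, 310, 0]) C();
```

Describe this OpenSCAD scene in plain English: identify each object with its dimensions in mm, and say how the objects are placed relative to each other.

A is a rectangular dining table. The top is 1320×938×28 mm with its upper surface at z = 702 mm. It stands on four round legs of 74 mm diameter, each leg's bounding box inset 43 mm from the nearest pair of top edges, running from the floor to the underside of the top.

B is a door frame. The clear opening is 806 mm wide and 1982 mm high. Two 85 mm wide jambs, 178 mm deep, stand either side of the opening from the floor to the top of the opening. A 93 mm thick head sits across the top of both jambs, spanning the full outside width of the frame.

C is a four-legged stool. The seat is a 354×318×29 mm slab whose top surface is at z = 416 mm; four square legs, each 48×48 mm in cross-section, run from the floor (z = 0) to the underside of the seat, each flush with a corner of the seat.

The door frame is on top of the table, centred. Four stools sit around the table at the −y, +y, −x, +x sides.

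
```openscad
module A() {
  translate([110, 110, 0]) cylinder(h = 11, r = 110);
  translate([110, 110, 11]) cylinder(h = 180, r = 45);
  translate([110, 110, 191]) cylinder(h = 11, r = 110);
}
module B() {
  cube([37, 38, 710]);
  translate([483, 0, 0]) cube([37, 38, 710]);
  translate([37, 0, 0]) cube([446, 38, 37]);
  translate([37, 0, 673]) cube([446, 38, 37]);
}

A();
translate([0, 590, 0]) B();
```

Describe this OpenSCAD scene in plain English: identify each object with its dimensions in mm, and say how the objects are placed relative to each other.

A is a spool: two coaxial disc flanges of radius 110 mm and thickness 11 mm, joined by a core cylinder of radius 45 mm and height 180 mm. The lower flange rests on z = 0 and the three cylinders share a vertical axis.

B is a picture frame with a 446×636 mm rectangular opening (x by z) and a uniform 37 mm border on every side. Frame depth is 38 mm along y. It is built from two vertical stiles running the full outside height and two horizontal rails spanning the gap between the stiles.

The picture frame is on the floor beside the spool on its +y side.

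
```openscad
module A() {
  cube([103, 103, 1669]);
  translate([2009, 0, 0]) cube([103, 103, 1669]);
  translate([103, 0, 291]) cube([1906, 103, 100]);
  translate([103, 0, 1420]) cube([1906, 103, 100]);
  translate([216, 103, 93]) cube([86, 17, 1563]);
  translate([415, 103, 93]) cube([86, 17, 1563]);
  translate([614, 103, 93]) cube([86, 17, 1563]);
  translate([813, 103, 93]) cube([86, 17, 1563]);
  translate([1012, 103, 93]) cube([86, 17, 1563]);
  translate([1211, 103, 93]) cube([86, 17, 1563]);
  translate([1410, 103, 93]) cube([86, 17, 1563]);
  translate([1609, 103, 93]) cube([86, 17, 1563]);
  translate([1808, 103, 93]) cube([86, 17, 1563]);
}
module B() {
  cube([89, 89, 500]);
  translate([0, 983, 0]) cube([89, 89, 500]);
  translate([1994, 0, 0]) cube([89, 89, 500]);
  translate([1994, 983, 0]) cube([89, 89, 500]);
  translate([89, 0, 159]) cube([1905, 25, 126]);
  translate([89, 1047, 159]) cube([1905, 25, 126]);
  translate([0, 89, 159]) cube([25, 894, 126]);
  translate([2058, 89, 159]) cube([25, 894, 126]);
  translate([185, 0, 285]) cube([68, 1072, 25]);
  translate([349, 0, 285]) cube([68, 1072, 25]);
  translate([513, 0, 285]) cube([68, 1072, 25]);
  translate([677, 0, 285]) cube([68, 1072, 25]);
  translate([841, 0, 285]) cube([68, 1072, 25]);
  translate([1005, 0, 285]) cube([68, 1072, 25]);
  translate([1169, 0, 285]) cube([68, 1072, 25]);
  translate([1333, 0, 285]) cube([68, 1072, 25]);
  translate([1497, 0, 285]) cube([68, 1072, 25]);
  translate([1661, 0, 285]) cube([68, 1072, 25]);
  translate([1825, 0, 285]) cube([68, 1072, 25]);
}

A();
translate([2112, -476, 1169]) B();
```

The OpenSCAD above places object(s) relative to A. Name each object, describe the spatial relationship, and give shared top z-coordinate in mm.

A is a fence section. B is a bed frame. The bed frame is beside the fence section with their tops flush at z = 1669. The shared top z-coordinate is 1669 mm.

Both tops at z = 1669 mm.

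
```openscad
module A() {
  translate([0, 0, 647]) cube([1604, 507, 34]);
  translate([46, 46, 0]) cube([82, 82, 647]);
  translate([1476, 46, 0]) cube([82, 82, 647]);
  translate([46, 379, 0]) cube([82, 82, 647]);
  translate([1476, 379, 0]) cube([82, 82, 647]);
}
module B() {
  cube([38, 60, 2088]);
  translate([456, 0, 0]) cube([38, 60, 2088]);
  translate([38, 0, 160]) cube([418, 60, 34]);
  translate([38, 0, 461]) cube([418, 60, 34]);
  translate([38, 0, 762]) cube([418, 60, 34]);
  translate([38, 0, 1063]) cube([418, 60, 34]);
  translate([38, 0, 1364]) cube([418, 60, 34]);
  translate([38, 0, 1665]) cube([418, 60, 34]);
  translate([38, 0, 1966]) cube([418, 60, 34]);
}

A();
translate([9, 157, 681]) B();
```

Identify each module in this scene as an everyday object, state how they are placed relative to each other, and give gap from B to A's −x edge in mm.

A is a table. B is a ladder. The ladder is on top of the table. The gap from the ladder to the table's −x edge is 9 mm.

The ladder's min-x is at 9; the table's min-x is 0; gap = 9 mm.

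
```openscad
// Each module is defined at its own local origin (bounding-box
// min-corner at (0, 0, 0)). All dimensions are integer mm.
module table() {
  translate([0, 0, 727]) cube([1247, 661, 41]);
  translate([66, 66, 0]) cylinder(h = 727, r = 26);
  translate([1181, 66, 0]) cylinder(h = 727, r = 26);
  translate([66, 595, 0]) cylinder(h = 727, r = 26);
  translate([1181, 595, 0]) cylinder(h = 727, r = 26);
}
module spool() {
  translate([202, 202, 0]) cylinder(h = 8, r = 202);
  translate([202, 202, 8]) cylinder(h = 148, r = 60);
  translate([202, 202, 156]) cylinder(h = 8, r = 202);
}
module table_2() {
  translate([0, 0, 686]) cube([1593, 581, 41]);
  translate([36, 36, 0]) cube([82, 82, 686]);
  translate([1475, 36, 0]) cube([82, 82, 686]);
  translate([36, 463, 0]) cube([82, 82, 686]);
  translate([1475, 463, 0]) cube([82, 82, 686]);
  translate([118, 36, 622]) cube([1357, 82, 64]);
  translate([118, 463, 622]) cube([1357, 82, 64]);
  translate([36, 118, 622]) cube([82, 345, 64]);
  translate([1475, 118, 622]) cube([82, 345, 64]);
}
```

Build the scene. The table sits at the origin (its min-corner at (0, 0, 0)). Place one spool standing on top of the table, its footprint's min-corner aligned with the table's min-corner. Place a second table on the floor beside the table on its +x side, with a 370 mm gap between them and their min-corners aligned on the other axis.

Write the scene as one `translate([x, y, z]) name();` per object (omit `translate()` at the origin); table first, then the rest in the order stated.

table();
translate([0, 0, 768]) spool();
translate([1617, 0, 0]) table_2();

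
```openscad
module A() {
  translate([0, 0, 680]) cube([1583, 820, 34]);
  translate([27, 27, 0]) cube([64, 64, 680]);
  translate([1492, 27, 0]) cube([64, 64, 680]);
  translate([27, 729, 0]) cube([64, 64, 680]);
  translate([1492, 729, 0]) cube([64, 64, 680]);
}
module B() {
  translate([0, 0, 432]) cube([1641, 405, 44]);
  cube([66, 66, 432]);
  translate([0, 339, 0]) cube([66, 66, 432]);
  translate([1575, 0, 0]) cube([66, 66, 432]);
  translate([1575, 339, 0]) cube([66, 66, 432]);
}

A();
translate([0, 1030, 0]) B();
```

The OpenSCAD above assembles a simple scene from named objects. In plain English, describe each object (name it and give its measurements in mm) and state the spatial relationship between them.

A is a table with a 1583×820 mm rectangular top, 34 mm thick, top surface at z = 714 mm, supported by four 64×64 mm square legs, each inset 27 mm from the nearest pair of top edges, running from the floor.

B is a long wooden bench with a 1641 mm (x) × 405 mm (y) seat, 44 mm thick, its top surface 476 mm above the floor. Four 66 mm square legs at the seat corners, flush with the edges, run from z = 0 to the seat underside.

The bench is on the floor beside the table on its +y side.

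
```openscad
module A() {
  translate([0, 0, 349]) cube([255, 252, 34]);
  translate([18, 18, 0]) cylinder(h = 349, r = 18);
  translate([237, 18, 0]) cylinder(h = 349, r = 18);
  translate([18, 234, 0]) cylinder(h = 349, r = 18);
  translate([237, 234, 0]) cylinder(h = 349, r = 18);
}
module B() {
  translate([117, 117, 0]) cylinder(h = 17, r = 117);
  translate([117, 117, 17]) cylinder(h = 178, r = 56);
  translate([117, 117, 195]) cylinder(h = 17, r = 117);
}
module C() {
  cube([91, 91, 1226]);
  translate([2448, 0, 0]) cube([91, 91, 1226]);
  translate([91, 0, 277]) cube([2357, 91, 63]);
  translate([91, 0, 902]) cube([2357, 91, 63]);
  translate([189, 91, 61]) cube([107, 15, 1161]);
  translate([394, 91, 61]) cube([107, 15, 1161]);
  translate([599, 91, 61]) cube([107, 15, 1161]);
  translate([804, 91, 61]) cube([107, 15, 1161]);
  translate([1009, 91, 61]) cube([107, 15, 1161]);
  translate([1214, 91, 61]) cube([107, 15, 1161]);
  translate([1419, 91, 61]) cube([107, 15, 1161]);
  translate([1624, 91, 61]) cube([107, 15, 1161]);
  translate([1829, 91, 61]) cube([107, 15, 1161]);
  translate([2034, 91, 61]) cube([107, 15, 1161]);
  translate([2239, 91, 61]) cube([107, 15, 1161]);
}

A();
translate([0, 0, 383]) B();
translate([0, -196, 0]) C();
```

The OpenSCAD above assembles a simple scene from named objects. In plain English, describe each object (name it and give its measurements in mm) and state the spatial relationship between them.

A is a simple wooden stool: a rectangular seat 255 mm (x) by 252 mm (y), 34 mm thick, top face at z = 383 mm, on four round legs, each 36 mm in diameter. The legs rest on z = 0, each leg's axis is inset half a diameter from the nearest pair of seat edges (so the leg's bounding box is flush with the corner).

B is a spool: two coaxial disc flanges of radius 117 mm and thickness 17 mm, joined by a core cylinder of radius 56 mm and height 178 mm. The lower flange rests on z = 0 and the three cylinders share a vertical axis.

C is a fence section. Two 91×91 mm posts, 1226 mm tall, stand on the floor with a clear span of 2357 mm between their inner faces. Two horizontal rails of 91×63 mm section span the gap between the posts with their undersides at z = 277 mm and z = 902 mm, flush with the posts' −y face. 11 pickets, each 107 mm wide, 15 mm thick and 1161 mm tall, are fixed to the +y face of the rails with their bottoms at z = 61 mm, evenly spaced across the span with equal gaps (rounded down to the nearest mm) at the −x end and between each pair — any rounding remainder accumulates at the +x end.

The spool is on top of the stool. The fence section is on the floor beside the stool on its −y side.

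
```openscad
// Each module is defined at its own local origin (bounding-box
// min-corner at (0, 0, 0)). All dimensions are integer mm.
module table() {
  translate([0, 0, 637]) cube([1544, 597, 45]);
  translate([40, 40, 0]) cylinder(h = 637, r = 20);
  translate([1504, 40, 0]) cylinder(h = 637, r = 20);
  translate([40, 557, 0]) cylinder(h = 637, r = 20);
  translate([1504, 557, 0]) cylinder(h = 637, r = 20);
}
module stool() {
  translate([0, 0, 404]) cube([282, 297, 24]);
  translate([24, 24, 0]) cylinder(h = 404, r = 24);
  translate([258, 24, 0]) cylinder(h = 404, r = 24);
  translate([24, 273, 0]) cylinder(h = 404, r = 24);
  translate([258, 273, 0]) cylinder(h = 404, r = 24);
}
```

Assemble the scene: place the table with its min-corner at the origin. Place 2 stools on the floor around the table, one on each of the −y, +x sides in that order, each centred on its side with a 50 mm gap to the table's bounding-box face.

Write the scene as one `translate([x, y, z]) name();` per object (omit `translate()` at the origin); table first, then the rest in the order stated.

table();
translate([631, -347, 0]) stool();
translate([1594, 150, 0]) stool();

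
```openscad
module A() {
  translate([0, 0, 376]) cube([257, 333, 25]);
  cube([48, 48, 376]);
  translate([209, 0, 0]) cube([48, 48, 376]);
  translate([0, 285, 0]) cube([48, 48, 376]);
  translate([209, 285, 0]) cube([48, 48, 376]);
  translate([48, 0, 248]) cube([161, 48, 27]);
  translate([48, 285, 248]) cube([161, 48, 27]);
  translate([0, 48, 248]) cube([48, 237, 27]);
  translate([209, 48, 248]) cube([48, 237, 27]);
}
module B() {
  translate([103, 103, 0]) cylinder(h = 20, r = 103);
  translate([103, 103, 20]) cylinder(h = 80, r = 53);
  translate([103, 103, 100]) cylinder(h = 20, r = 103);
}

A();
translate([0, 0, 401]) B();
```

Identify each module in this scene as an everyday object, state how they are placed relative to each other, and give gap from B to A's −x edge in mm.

A is a stool. B is a spool. The spool is on top of the stool. The gap from the spool to the stool's −x edge is 0 mm.

The spool's min-x is at 0; the stool's min-x is 0; gap = 0 mm.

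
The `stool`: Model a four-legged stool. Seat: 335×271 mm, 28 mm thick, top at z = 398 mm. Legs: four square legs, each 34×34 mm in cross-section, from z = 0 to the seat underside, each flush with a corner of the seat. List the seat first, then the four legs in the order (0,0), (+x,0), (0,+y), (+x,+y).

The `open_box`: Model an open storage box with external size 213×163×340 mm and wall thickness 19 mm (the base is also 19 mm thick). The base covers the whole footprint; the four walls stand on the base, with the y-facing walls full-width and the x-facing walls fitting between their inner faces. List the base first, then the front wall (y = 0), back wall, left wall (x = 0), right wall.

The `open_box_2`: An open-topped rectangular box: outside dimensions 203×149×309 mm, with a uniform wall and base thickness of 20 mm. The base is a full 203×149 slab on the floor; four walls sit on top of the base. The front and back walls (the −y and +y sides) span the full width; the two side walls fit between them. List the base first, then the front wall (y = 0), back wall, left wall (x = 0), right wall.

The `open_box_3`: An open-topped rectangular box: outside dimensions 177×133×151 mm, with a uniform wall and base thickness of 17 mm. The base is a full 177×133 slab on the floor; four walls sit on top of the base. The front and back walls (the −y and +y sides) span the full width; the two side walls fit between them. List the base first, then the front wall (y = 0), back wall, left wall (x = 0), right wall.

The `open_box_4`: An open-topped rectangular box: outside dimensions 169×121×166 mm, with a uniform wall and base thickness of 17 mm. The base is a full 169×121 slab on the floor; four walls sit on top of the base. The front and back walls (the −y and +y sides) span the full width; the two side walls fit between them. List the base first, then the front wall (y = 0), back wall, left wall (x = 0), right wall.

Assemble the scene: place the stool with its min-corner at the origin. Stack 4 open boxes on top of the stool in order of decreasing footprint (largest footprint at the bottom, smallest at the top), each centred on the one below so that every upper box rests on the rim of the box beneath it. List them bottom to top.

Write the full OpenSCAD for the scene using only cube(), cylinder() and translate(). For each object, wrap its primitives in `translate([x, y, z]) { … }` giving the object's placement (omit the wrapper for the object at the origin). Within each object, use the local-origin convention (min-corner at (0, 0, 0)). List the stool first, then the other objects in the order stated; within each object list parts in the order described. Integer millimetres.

translate([0, 0, 370]) cube([335, 271, 28]);
cube([34, 34, 370]);
translate([301, 0, 0]) cube([34, 34, 370]);
translate([0, 237, 0]) cube([34, 34, 370]);
translate([301, 237, 0]) cube([34, 34, 370]);
translate([61, 54, 398]) {
  cube([213, 163, 19]);
  translate([0, 0, 19]) cube([213, 19, 321]);
  translate([0, 144, 19]) cube([213, 19, 321]);
  translate([0, 19, 19]) cube([19, 125, 321]);
  translate([194, 19, 19]) cube([19, 125, 321]);
}
translate([66, 61, 738]) {
  cube([203, 149, 20]);
  translate([0, 0, 20]) cube([203, 20, 289]);
  translate([0, 129, 20]) cube([203, 20, 289]);
  translate([0, 20, 20]) cube([20, 109, 289]);
  translate([183, 20, 20]) cube([20, 109, 289]);
}
translate([79, 69, 1047]) {
  cube([177, 133, 17]);
  translate([0, 0, 17]) cube([177, 17, 134]);
  translate([0, 116, 17]) cube([177, 17, 134]);
  translate([0, 17, 17]) cube([17, 99, 134]);
  translate([160, 17, 17]) cube([17, 99, 134]);
}
translate([83, 75, 1198]) {
  cube([169, 121, 17]);
  translate([0, 0, 17]) cube([169, 17, 149]);
  translate([0, 104, 17]) cube([169, 17, 149]);
  translate([0, 17, 17]) cube([17, 87, 149]);
  translate([152, 17, 17]) cube([17, 87, 149]);
}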